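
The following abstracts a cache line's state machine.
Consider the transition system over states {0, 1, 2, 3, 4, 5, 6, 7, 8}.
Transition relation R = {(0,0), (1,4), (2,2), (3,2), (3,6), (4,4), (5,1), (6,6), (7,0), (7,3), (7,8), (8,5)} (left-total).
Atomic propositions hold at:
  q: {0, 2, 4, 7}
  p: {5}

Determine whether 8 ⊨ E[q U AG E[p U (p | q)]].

Sat(p | q) = {0, 2, 4, 5, 7}
E[p U (p | q)]: least fixpoint, start Z0 = Sat((p | q)) = {0, 2, 4, 5, 7}, add states in Sat(p) with some successor in Z. Already a fixed point.
Sat(E[p U (p | q)]) = {0, 2, 4, 5, 7}
AG E[p U (p | q)]: greatest fixpoint, start Z0 = {0, 2, 4, 5, 7}, keep only states in Sat with every successor in Z. Z1 = {0, 2, 4}; fixed.
Sat(AG E[p U (p | q)]) = {0, 2, 4}
E[q U AG E[p U (p | q)]]: least fixpoint, start Z0 = Sat(AG E[p U (p | q)]) = {0, 2, 4}, add states in Sat(q) with some successor in Z. Z1 = {0, 2, 4, 7}; fixed.
Sat(E[q U AG E[p U (p | q)]]) = {0, 2, 4, 7}
8 ∉ Sat(E[q U AG E[p U (p | q)]]) = {0, 2, 4, 7}, so the formula does not hold at 8.

No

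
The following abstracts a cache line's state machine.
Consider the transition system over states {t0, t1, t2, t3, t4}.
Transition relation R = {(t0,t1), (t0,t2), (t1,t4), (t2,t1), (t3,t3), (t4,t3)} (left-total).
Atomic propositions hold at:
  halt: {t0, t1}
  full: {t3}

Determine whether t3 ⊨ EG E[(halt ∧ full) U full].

Yes

Sat(halt ∧ full) = ∅
E[(halt ∧ full) U full]: least fixpoint, start Z0 = Sat(full) = {t3}, add states in Sat(halt ∧ full) with some successor in Z. Already a fixed point.
Sat(E[(halt ∧ full) U full]) = {t3}
EG E[(halt ∧ full) U full]: greatest fixpoint, start Z0 = {t3}, keep only states in Sat with some successor in Z. Already a fixed point.
Sat(EG E[(halt ∧ full) U full]) = {t3}
t3 ∈ Sat(EG E[(halt ∧ full) U full]) = {t3}, so the formula holds at t3.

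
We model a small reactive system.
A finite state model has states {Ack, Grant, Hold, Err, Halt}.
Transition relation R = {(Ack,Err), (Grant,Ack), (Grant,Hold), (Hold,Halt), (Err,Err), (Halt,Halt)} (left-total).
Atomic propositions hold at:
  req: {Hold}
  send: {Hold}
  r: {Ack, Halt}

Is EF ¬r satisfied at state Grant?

Yes

Sat(¬r) = {Grant, Hold, Err}
EF ¬r: least fixpoint, start Z0 = {Grant, Hold, Err}, add states with some successor in Z. Z1 = {Ack, Grant, Hold, Err}; fixed.
Sat(EF ¬r) = {Ack, Grant, Hold, Err}
Grant ∈ Sat(EF ¬r) = {Ack, Grant, Hold, Err}, so the formula holds at Grant.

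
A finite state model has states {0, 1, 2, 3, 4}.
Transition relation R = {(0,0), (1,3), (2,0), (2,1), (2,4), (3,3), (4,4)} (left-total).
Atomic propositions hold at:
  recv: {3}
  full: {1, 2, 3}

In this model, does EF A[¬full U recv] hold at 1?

Sat(¬full) = {0, 4}
A[¬full U recv]: least fixpoint, start Z0 = Sat(recv) = {3}, add states in Sat(¬full) with every successor in Z. Already a fixed point.
Sat(A[¬full U recv]) = {3}
EF A[¬full U recv]: least fixpoint, start Z0 = {3}, add states with some successor in Z. Z1 = {1, 3}; Z2 = {1, 2, 3}; fixed.
Sat(EF A[¬full U recv]) = {1, 2, 3}
1 ∈ Sat(EF A[¬full U recv]) = {1, 2, 3}, so the formula holds at 1.

Yes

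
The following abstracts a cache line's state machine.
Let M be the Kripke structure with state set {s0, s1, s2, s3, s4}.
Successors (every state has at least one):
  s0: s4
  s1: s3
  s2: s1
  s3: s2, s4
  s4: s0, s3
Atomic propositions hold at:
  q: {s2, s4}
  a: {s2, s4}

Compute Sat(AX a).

{s0, s3}

Sat(AX a) = {s : every successor in {s2, s4}} = {s0, s3}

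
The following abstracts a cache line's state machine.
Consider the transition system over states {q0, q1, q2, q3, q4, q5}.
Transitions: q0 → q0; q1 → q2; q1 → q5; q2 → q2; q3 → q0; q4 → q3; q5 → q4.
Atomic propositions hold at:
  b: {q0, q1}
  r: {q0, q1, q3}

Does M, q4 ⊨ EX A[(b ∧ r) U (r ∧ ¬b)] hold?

Sat(b ∧ r) = {q0, q1}
Sat(¬b) = {q2, q3, q4, q5}
Sat(r ∧ ¬b) = {q3}
A[(b ∧ r) U (r ∧ ¬b)]: least fixpoint, start Z0 = Sat((r ∧ ¬b)) = {q3}, add states in Sat(b ∧ r) with every successor in Z. Already a fixed point.
Sat(A[(b ∧ r) U (r ∧ ¬b)]) = {q3}
Sat(EX A[(b ∧ r) U (r ∧ ¬b)]) = {s : some successor in {q3}} = {q4}
q4 ∈ Sat(EX A[(b ∧ r) U (r ∧ ¬b)]) = {q4}, so the formula holds at q4.

Yes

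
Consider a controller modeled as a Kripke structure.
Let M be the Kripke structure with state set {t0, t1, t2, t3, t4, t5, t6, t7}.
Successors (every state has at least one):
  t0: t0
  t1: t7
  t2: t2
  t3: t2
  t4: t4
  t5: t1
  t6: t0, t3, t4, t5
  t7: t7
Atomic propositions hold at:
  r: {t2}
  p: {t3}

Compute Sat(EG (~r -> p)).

Sat(~r) = {t0, t1, t3, t4, t5, t6, t7}
Sat(~r -> p) = {t2, t3}
EG (~r -> p): greatest fixpoint, start Z0 = {t2, t3}, keep only states in Sat with some successor in Z. Already a fixed point.
Sat(EG (~r -> p)) = {t2, t3}

{t2, t3}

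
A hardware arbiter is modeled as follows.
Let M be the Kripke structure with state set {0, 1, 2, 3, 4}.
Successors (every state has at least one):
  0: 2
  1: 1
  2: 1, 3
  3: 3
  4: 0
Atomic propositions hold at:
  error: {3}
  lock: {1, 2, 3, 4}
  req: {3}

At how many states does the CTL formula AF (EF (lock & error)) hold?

4

Sat(lock & error) = {3}
EF (lock & error): least fixpoint, start Z0 = {3}, add states with some successor in Z. Z1 = {2, 3}; Z2 = {0, 2, 3}; Z3 = {0, 2, 3, 4}; fixed.
Sat(EF (lock & error)) = {0, 2, 3, 4}
AF (EF (lock & error)): least fixpoint, start Z0 = {0, 2, 3, 4}, add states with every successor in Z. Already a fixed point.
Sat(AF (EF (lock & error))) = {0, 2, 3, 4}
|Sat(AF (EF (lock & error)))| = |{0, 2, 3, 4}| = 4.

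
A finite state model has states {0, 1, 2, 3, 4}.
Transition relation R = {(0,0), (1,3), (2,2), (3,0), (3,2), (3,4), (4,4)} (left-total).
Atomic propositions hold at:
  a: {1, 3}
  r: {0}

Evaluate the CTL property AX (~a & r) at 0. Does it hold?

Sat(~a) = {0, 2, 4}
Sat(~a & r) = {0}
Sat(AX (~a & r)) = {s : every successor in {0}} = {0}
0 ∈ Sat(AX (~a & r)) = {0}, so the formula holds at 0.

Yes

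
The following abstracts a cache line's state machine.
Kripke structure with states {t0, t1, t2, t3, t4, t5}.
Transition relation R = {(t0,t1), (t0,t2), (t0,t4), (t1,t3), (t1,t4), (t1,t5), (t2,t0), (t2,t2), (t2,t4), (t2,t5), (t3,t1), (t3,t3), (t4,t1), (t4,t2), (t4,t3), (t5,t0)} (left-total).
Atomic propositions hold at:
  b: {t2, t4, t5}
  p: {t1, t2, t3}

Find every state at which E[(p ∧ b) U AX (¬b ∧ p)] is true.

Sat(p ∧ b) = {t2}
Sat(¬b) = {t0, t1, t3}
Sat(¬b ∧ p) = {t1, t3}
Sat(AX (¬b ∧ p)) = {s : every successor in {t1, t3}} = {t3}
E[(p ∧ b) U AX (¬b ∧ p)]: least fixpoint, start Z0 = Sat(AX (¬b ∧ p)) = {t3}, add states in Sat(p ∧ b) with some successor in Z. Already a fixed point.
Sat(E[(p ∧ b) U AX (¬b ∧ p)]) = {t3}

{t3}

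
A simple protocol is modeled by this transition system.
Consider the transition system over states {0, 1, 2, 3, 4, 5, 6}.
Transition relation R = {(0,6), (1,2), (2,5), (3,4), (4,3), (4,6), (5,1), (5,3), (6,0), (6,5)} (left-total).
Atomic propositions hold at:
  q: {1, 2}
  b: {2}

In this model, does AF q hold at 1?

AF q: least fixpoint, start Z0 = {1, 2}, add states with every successor in Z. Already a fixed point.
Sat(AF q) = {1, 2}
1 ∈ Sat(AF q) = {1, 2}, so the formula holds at 1.

Yes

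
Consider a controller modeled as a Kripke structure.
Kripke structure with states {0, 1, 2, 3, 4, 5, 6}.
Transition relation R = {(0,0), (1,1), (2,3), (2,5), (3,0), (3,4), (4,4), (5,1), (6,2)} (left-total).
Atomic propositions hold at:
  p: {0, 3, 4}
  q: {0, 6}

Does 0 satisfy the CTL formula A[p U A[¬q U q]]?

Yes

Sat(¬q) = {1, 2, 3, 4, 5}
A[¬q U q]: least fixpoint, start Z0 = Sat(q) = {0, 6}, add states in Sat(¬q) with every successor in Z. Already a fixed point.
Sat(A[¬q U q]) = {0, 6}
A[p U A[¬q U q]]: least fixpoint, start Z0 = Sat(A[¬q U q]) = {0, 6}, add states in Sat(p) with every successor in Z. Already a fixed point.
Sat(A[p U A[¬q U q]]) = {0, 6}
0 ∈ Sat(A[p U A[¬q U q]]) = {0, 6}, so the formula holds at 0.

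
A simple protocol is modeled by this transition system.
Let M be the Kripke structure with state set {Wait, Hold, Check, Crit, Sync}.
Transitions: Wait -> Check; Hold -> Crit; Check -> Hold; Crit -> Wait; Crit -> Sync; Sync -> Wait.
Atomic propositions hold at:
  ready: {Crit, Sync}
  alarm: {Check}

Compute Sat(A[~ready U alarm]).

{Wait, Check}

Sat(~ready) = {Wait, Hold, Check}
A[~ready U alarm]: least fixpoint, start Z0 = Sat(alarm) = {Check}, add states in Sat(~ready) with every successor in Z. Z1 = {Wait, Check}; fixed.
Sat(A[~ready U alarm]) = {Wait, Check}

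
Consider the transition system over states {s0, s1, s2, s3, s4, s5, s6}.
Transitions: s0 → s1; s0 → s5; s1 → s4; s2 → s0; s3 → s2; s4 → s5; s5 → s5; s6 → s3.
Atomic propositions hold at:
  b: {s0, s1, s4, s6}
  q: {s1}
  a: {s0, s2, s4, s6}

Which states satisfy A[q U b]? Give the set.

{s0, s1, s4, s6}

A[q U b]: least fixpoint, start Z0 = Sat(b) = {s0, s1, s4, s6}, add states in Sat(q) with every successor in Z. Already a fixed point.
Sat(A[q U b]) = {s0, s1, s4, s6}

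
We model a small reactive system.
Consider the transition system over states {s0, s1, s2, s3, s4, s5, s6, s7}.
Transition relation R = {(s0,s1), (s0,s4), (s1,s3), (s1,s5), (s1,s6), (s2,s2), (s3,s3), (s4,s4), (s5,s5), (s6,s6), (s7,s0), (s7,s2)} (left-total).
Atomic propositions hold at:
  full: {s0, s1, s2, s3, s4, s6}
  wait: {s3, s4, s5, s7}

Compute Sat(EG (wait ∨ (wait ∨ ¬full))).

Sat(¬full) = {s5, s7}
Sat(wait ∨ ¬full) = {s3, s4, s5, s7}
Sat(wait ∨ (wait ∨ ¬full)) = {s3, s4, s5, s7}
EG (wait ∨ (wait ∨ ¬full)): greatest fixpoint, start Z0 = {s3, s4, s5, s7}, keep only states in Sat with some successor in Z. Z1 = {s3, s4, s5}; fixed.
Sat(EG (wait ∨ (wait ∨ ¬full))) = {s3, s4, s5}

{s3, s4, s5}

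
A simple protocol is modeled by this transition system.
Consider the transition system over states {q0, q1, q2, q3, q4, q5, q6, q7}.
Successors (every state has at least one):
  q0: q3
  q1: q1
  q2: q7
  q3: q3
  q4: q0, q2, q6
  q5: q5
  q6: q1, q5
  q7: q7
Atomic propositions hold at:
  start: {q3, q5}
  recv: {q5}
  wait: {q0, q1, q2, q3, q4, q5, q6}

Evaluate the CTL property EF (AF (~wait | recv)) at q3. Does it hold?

No

Sat(~wait) = {q7}
Sat(~wait | recv) = {q5, q7}
AF (~wait | recv): least fixpoint, start Z0 = {q5, q7}, add states with every successor in Z. Z1 = {q2, q5, q7}; fixed.
Sat(AF (~wait | recv)) = {q2, q5, q7}
EF (AF (~wait | recv)): least fixpoint, start Z0 = {q2, q5, q7}, add states with some successor in Z. Z1 = {q2, q4, q5, q6, q7}; fixed.
Sat(EF (AF (~wait | recv))) = {q2, q4, q5, q6, q7}
q3 ∉ Sat(EF (AF (~wait | recv))) = {q2, q4, q5, q6, q7}, so the formula does not hold at q3.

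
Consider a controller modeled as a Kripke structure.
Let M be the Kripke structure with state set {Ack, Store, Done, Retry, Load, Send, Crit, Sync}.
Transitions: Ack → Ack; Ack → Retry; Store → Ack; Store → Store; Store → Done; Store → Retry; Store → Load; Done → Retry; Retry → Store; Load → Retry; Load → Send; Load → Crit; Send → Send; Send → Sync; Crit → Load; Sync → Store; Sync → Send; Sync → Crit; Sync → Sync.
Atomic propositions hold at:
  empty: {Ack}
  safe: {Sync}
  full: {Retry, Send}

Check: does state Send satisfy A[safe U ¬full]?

Sat(¬full) = {Ack, Store, Done, Load, Crit, Sync}
A[safe U ¬full]: least fixpoint, start Z0 = Sat(¬full) = {Ack, Store, Done, Load, Crit, Sync}, add states in Sat(safe) with every successor in Z. Already a fixed point.
Sat(A[safe U ¬full]) = {Ack, Store, Done, Load, Crit, Sync}
Send ∉ Sat(A[safe U ¬full]) = {Ack, Store, Done, Load, Crit, Sync}, so the formula does not hold at Send.

No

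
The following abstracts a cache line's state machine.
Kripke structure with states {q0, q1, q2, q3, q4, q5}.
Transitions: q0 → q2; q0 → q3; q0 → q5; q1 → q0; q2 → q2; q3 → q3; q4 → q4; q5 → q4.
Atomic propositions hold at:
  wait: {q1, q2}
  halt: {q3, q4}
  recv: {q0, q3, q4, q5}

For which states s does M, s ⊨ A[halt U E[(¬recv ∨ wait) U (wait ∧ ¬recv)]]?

{q1, q2}

Sat(¬recv) = {q1, q2}
Sat(¬recv ∨ wait) = {q1, q2}
Sat(wait ∧ ¬recv) = {q1, q2}
E[(¬recv ∨ wait) U (wait ∧ ¬recv)]: least fixpoint, start Z0 = Sat((wait ∧ ¬recv)) = {q1, q2}, add states in Sat(¬recv ∨ wait) with some successor in Z. Already a fixed point.
Sat(E[(¬recv ∨ wait) U (wait ∧ ¬recv)]) = {q1, q2}
A[halt U E[(¬recv ∨ wait) U (wait ∧ ¬recv)]]: least fixpoint, start Z0 = Sat(E[(¬recv ∨ wait) U (wait ∧ ¬recv)]) = {q1, q2}, add states in Sat(halt) with every successor in Z. Already a fixed point.
Sat(A[halt U E[(¬recv ∨ wait) U (wait ∧ ¬recv)]]) = {q1, q2}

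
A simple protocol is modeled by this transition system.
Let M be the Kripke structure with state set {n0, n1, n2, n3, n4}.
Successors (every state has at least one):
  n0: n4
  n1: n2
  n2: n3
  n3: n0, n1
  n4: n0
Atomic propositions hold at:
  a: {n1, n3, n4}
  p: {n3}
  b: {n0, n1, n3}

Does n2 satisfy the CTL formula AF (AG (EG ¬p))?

Sat(¬p) = {n0, n1, n2, n4}
EG ¬p: greatest fixpoint, start Z0 = {n0, n1, n2, n4}, keep only states in Sat with some successor in Z. Z1 = {n0, n1, n4}; Z2 = {n0, n4}; fixed.
Sat(EG ¬p) = {n0, n4}
AG (EG ¬p): greatest fixpoint, start Z0 = {n0, n4}, keep only states in Sat with every successor in Z. Already a fixed point.
Sat(AG (EG ¬p)) = {n0, n4}
AF (AG (EG ¬p)): least fixpoint, start Z0 = {n0, n4}, add states with every successor in Z. Already a fixed point.
Sat(AF (AG (EG ¬p))) = {n0, n4}
n2 ∉ Sat(AF (AG (EG ¬p))) = {n0, n4}, so the formula does not hold at n2.

No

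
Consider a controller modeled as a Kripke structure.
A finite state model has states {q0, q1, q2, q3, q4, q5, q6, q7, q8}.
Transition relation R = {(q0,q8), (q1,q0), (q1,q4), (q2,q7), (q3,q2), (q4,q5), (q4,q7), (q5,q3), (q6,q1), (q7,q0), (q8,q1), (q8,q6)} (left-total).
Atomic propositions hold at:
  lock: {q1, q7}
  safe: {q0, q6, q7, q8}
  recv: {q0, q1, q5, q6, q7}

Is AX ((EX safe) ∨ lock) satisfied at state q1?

Yes

Sat(EX safe) = {s : some successor in {q0, q6, q7, q8}} = {q0, q1, q2, q4, q7, q8}
Sat((EX safe) ∨ lock) = {q0, q1, q2, q4, q7, q8}
Sat(AX ((EX safe) ∨ lock)) = {s : every successor in {q0, q1, q2, q4, q7, q8}} = {q0, q1, q2, q3, q6, q7}
q1 ∈ Sat(AX ((EX safe) ∨ lock)) = {q0, q1, q2, q3, q6, q7}, so the formula holds at q1.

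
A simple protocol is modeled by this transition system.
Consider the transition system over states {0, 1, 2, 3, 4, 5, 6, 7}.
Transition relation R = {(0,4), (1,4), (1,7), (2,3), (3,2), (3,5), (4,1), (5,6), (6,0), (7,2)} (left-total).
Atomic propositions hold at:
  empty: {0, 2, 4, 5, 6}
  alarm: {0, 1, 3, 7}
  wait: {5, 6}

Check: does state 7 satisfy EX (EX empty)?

Sat(EX empty) = {s : some successor in {0, 2, 4, 5, 6}} = {0, 1, 3, 5, 6, 7}
Sat(EX (EX empty)) = {s : some successor in {0, 1, 3, 5, 6, 7}} = {1, 2, 3, 4, 5, 6}
7 ∉ Sat(EX (EX empty)) = {1, 2, 3, 4, 5, 6}, so the formula does not hold at 7.

No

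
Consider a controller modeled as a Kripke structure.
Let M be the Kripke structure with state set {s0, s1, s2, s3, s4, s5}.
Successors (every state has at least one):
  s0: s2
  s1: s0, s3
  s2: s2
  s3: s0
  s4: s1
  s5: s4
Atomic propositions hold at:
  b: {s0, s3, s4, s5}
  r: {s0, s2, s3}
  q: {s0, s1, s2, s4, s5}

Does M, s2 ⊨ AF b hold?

AF b: least fixpoint, start Z0 = {s0, s3, s4, s5}, add states with every successor in Z. Z1 = {s0, s1, s3, s4, s5}; fixed.
Sat(AF b) = {s0, s1, s3, s4, s5}
s2 ∉ Sat(AF b) = {s0, s1, s3, s4, s5}, so the formula does not hold at s2.

No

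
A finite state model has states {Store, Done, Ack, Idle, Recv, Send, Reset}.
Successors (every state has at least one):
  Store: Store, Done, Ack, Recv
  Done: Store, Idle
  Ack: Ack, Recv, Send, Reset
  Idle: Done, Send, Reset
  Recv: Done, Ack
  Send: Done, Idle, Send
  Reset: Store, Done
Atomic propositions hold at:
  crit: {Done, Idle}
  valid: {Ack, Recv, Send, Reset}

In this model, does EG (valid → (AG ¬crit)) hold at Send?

Sat(¬crit) = {Store, Ack, Recv, Send, Reset}
AG ¬crit: greatest fixpoint, start Z0 = {Store, Ack, Recv, Send, Reset}, keep only states in Sat with every successor in Z. Z1 = {Ack}; Z2 = ∅; fixed.
Sat(AG ¬crit) = ∅
Sat(valid → (AG ¬crit)) = {Store, Done, Idle}
EG (valid → (AG ¬crit)): greatest fixpoint, start Z0 = {Store, Done, Idle}, keep only states in Sat with some successor in Z. Already a fixed point.
Sat(EG (valid → (AG ¬crit))) = {Store, Done, Idle}
Send ∉ Sat(EG (valid → (AG ¬crit))) = {Store, Done, Idle}, so the formula does not hold at Send.

No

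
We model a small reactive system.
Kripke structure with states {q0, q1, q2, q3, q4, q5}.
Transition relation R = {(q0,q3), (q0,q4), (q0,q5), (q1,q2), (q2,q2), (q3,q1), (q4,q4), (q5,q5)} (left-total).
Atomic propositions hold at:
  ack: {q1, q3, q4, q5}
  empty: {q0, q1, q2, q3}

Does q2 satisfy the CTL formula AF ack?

No

AF ack: least fixpoint, start Z0 = {q1, q3, q4, q5}, add states with every successor in Z. Z1 = {q0, q1, q3, q4, q5}; fixed.
Sat(AF ack) = {q0, q1, q3, q4, q5}
q2 ∉ Sat(AF ack) = {q0, q1, q3, q4, q5}, so the formula does not hold at q2.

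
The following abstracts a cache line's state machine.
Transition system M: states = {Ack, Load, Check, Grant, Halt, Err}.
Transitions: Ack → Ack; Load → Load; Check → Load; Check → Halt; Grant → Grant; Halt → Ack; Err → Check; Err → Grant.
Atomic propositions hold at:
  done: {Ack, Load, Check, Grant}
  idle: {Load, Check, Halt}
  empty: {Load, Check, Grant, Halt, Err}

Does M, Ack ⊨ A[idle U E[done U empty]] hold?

No

E[done U empty]: least fixpoint, start Z0 = Sat(empty) = {Load, Check, Grant, Halt, Err}, add states in Sat(done) with some successor in Z. Already a fixed point.
Sat(E[done U empty]) = {Load, Check, Grant, Halt, Err}
A[idle U E[done U empty]]: least fixpoint, start Z0 = Sat(E[done U empty]) = {Load, Check, Grant, Halt, Err}, add states in Sat(idle) with every successor in Z. Already a fixed point.
Sat(A[idle U E[done U empty]]) = {Load, Check, Grant, Halt, Err}
Ack ∉ Sat(A[idle U E[done U empty]]) = {Load, Check, Grant, Halt, Err}, so the formula does not hold at Ack.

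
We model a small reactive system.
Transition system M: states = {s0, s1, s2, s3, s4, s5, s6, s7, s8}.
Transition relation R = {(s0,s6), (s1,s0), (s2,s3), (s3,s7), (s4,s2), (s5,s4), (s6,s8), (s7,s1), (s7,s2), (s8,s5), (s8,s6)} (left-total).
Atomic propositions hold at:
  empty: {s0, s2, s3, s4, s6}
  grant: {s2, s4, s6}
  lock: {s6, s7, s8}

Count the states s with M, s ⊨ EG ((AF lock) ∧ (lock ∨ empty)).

AF lock: least fixpoint, start Z0 = {s6, s7, s8}, add states with every successor in Z. Z1 = {s0, s3, s6, s7, s8}; Z2 = {s0, s1, s2, s3, s6, s7, s8}; Z3 = {s0, s1, s2, s3, s4, s6, s7, s8}; Z4 = {s0, s1, s2, s3, s4, s5, s6, s7, s8}; fixed.
Sat(AF lock) = {s0, s1, s2, s3, s4, s5, s6, s7, s8}
Sat(lock ∨ empty) = {s0, s2, s3, s4, s6, s7, s8}
Sat((AF lock) ∧ (lock ∨ empty)) = {s0, s2, s3, s4, s6, s7, s8}
EG ((AF lock) ∧ (lock ∨ empty)): greatest fixpoint, start Z0 = {s0, s2, s3, s4, s6, s7, s8}, keep only states in Sat with some successor in Z. Already a fixed point.
Sat(EG ((AF lock) ∧ (lock ∨ empty))) = {s0, s2, s3, s4, s6, s7, s8}
|Sat(EG ((AF lock) ∧ (lock ∨ empty)))| = |{s0, s2, s3, s4, s6, s7, s8}| = 7.

7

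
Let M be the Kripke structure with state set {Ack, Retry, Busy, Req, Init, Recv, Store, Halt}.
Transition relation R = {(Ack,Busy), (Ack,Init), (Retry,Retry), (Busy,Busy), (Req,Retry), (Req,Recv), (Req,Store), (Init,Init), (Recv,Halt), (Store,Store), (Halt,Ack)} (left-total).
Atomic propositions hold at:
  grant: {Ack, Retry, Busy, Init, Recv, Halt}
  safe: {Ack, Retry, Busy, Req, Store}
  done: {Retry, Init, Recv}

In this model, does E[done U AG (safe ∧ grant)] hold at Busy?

Yes

Sat(safe ∧ grant) = {Ack, Retry, Busy}
AG (safe ∧ grant): greatest fixpoint, start Z0 = {Ack, Retry, Busy}, keep only states in Sat with every successor in Z. Z1 = {Retry, Busy}; fixed.
Sat(AG (safe ∧ grant)) = {Retry, Busy}
E[done U AG (safe ∧ grant)]: least fixpoint, start Z0 = Sat(AG (safe ∧ grant)) = {Retry, Busy}, add states in Sat(done) with some successor in Z. Already a fixed point.
Sat(E[done U AG (safe ∧ grant)]) = {Retry, Busy}
Busy ∈ Sat(E[done U AG (safe ∧ grant)]) = {Retry, Busy}, so the formula holds at Busy.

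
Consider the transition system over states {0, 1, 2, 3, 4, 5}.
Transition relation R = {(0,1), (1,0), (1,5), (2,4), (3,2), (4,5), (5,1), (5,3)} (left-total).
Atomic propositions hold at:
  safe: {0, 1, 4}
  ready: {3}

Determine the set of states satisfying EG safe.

EG safe: greatest fixpoint, start Z0 = {0, 1, 4}, keep only states in Sat with some successor in Z. Z1 = {0, 1}; fixed.
Sat(EG safe) = {0, 1}

{0, 1}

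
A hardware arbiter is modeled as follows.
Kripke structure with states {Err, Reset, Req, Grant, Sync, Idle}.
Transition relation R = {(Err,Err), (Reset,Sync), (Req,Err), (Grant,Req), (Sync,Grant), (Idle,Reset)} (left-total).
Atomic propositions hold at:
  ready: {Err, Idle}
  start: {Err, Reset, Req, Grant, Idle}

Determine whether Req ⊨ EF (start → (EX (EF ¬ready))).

No

Sat(¬ready) = {Reset, Req, Grant, Sync}
EF ¬ready: least fixpoint, start Z0 = {Reset, Req, Grant, Sync}, add states with some successor in Z. Z1 = {Reset, Req, Grant, Sync, Idle}; fixed.
Sat(EF ¬ready) = {Reset, Req, Grant, Sync, Idle}
Sat(EX (EF ¬ready)) = {s : some successor in {Reset, Req, Grant, Sync, Idle}} = {Reset, Grant, Sync, Idle}
Sat(start → (EX (EF ¬ready))) = {Reset, Grant, Sync, Idle}
EF (start → (EX (EF ¬ready))): least fixpoint, start Z0 = {Reset, Grant, Sync, Idle}, add states with some successor in Z. Already a fixed point.
Sat(EF (start → (EX (EF ¬ready)))) = {Reset, Grant, Sync, Idle}
Req ∉ Sat(EF (start → (EX (EF ¬ready)))) = {Reset, Grant, Sync, Idle}, so the formula does not hold at Req.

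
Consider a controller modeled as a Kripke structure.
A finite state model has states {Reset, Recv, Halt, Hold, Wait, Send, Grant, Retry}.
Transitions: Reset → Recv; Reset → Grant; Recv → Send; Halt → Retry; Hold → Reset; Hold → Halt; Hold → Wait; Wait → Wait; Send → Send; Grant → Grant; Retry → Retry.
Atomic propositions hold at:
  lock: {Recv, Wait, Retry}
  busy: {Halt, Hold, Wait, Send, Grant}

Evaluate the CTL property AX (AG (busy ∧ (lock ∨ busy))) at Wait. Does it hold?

Sat(lock ∨ busy) = {Recv, Halt, Hold, Wait, Send, Grant, Retry}
Sat(busy ∧ (lock ∨ busy)) = {Halt, Hold, Wait, Send, Grant}
AG (busy ∧ (lock ∨ busy)): greatest fixpoint, start Z0 = {Halt, Hold, Wait, Send, Grant}, keep only states in Sat with every successor in Z. Z1 = {Wait, Send, Grant}; fixed.
Sat(AG (busy ∧ (lock ∨ busy))) = {Wait, Send, Grant}
Sat(AX (AG (busy ∧ (lock ∨ busy)))) = {s : every successor in {Wait, Send, Grant}} = {Recv, Wait, Send, Grant}
Wait ∈ Sat(AX (AG (busy ∧ (lock ∨ busy)))) = {Recv, Wait, Send, Grant}, so the formula holds at Wait.

Yes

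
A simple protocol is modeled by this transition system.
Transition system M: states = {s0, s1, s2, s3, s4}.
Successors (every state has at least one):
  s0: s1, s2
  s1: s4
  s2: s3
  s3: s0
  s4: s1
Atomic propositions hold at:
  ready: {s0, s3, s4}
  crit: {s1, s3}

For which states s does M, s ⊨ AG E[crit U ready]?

E[crit U ready]: least fixpoint, start Z0 = Sat(ready) = {s0, s3, s4}, add states in Sat(crit) with some successor in Z. Z1 = {s0, s1, s3, s4}; fixed.
Sat(E[crit U ready]) = {s0, s1, s3, s4}
AG E[crit U ready]: greatest fixpoint, start Z0 = {s0, s1, s3, s4}, keep only states in Sat with every successor in Z. Z1 = {s1, s3, s4}; Z2 = {s1, s4}; fixed.
Sat(AG E[crit U ready]) = {s1, s4}

{s1, s4}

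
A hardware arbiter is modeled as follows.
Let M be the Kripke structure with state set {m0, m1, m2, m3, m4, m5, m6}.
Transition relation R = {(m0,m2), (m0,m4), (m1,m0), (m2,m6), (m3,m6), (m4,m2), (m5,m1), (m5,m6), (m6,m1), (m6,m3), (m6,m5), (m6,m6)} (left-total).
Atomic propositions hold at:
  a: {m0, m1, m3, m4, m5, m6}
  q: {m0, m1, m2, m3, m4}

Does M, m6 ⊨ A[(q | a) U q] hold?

No

Sat(q | a) = {m0, m1, m2, m3, m4, m5, m6}
A[(q | a) U q]: least fixpoint, start Z0 = Sat(q) = {m0, m1, m2, m3, m4}, add states in Sat(q | a) with every successor in Z. Already a fixed point.
Sat(A[(q | a) U q]) = {m0, m1, m2, m3, m4}
m6 ∉ Sat(A[(q | a) U q]) = {m0, m1, m2, m3, m4}, so the formula does not hold at m6.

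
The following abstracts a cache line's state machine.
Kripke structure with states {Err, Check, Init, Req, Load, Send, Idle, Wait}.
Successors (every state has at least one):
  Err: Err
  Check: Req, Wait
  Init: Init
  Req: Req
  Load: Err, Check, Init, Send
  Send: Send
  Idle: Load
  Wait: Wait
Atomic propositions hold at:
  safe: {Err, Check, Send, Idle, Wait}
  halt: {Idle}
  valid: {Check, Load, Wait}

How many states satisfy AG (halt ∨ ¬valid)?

Sat(¬valid) = {Err, Init, Req, Send, Idle}
Sat(halt ∨ ¬valid) = {Err, Init, Req, Send, Idle}
AG (halt ∨ ¬valid): greatest fixpoint, start Z0 = {Err, Init, Req, Send, Idle}, keep only states in Sat with every successor in Z. Z1 = {Err, Init, Req, Send}; fixed.
Sat(AG (halt ∨ ¬valid)) = {Err, Init, Req, Send}
|Sat(AG (halt ∨ ¬valid))| = |{Err, Init, Req, Send}| = 4.

4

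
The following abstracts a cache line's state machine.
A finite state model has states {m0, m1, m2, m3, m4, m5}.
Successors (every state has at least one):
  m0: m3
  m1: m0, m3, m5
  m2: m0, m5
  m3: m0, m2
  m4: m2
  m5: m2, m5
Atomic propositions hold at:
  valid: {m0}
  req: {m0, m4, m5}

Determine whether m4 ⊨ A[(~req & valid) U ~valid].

Sat(~req) = {m1, m2, m3}
Sat(~req & valid) = ∅
Sat(~valid) = {m1, m2, m3, m4, m5}
A[(~req & valid) U ~valid]: least fixpoint, start Z0 = Sat(~valid) = {m1, m2, m3, m4, m5}, add states in Sat(~req & valid) with every successor in Z. Already a fixed point.
Sat(A[(~req & valid) U ~valid]) = {m1, m2, m3, m4, m5}
m4 ∈ Sat(A[(~req & valid) U ~valid]) = {m1, m2, m3, m4, m5}, so the formula holds at m4.

Yes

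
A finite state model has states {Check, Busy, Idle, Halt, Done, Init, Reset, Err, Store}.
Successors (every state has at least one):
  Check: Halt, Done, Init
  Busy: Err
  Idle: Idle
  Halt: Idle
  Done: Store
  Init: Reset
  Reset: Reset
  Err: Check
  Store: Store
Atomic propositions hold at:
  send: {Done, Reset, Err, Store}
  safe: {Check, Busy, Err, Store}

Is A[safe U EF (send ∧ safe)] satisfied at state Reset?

No

Sat(send ∧ safe) = {Err, Store}
EF (send ∧ safe): least fixpoint, start Z0 = {Err, Store}, add states with some successor in Z. Z1 = {Busy, Done, Err, Store}; Z2 = {Check, Busy, Done, Err, Store}; fixed.
Sat(EF (send ∧ safe)) = {Check, Busy, Done, Err, Store}
A[safe U EF (send ∧ safe)]: least fixpoint, start Z0 = Sat(EF (send ∧ safe)) = {Check, Busy, Done, Err, Store}, add states in Sat(safe) with every successor in Z. Already a fixed point.
Sat(A[safe U EF (send ∧ safe)]) = {Check, Busy, Done, Err, Store}
Reset ∉ Sat(A[safe U EF (send ∧ safe)]) = {Check, Busy, Done, Err, Store}, so the formula does not hold at Reset.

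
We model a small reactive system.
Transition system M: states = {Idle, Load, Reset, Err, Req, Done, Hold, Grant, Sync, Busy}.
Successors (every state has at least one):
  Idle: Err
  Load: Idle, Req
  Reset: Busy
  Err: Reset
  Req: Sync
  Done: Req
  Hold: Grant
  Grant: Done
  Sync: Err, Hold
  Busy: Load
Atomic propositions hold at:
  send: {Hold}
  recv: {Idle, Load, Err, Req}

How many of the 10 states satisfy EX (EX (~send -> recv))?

Sat(~send) = {Idle, Load, Reset, Err, Req, Done, Grant, Sync, Busy}
Sat(~send -> recv) = {Idle, Load, Err, Req, Hold}
Sat(EX (~send -> recv)) = {s : some successor in {Idle, Load, Err, Req, Hold}} = {Idle, Load, Done, Sync, Busy}
Sat(EX (EX (~send -> recv))) = {s : some successor in {Idle, Load, Done, Sync, Busy}} = {Load, Reset, Req, Grant, Busy}
|Sat(EX (EX (~send -> recv)))| = |{Load, Reset, Req, Grant, Busy}| = 5.

5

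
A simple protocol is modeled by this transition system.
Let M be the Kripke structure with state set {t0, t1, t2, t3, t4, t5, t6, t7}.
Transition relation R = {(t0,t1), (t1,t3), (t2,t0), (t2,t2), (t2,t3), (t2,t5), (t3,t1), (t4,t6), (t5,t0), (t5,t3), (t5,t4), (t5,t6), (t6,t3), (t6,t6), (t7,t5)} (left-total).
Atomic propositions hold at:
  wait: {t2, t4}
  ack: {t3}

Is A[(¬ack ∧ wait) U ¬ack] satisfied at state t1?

Yes

Sat(¬ack) = {t0, t1, t2, t4, t5, t6, t7}
Sat(¬ack ∧ wait) = {t2, t4}
A[(¬ack ∧ wait) U ¬ack]: least fixpoint, start Z0 = Sat(¬ack) = {t0, t1, t2, t4, t5, t6, t7}, add states in Sat(¬ack ∧ wait) with every successor in Z. Already a fixed point.
Sat(A[(¬ack ∧ wait) U ¬ack]) = {t0, t1, t2, t4, t5, t6, t7}
t1 ∈ Sat(A[(¬ack ∧ wait) U ¬ack]) = {t0, t1, t2, t4, t5, t6, t7}, so the formula holds at t1.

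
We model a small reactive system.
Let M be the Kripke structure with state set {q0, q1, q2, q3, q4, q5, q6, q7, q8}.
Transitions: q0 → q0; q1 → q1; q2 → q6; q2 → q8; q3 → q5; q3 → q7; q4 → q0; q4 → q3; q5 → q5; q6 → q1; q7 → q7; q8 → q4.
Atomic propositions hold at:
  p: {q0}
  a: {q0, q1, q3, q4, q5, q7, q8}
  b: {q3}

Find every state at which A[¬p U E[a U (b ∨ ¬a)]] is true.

{q2, q3, q4, q6, q8}

Sat(¬p) = {q1, q2, q3, q4, q5, q6, q7, q8}
Sat(¬a) = {q2, q6}
Sat(b ∨ ¬a) = {q2, q3, q6}
E[a U (b ∨ ¬a)]: least fixpoint, start Z0 = Sat((b ∨ ¬a)) = {q2, q3, q6}, add states in Sat(a) with some successor in Z. Z1 = {q2, q3, q4, q6}; Z2 = {q2, q3, q4, q6, q8}; fixed.
Sat(E[a U (b ∨ ¬a)]) = {q2, q3, q4, q6, q8}
A[¬p U E[a U (b ∨ ¬a)]]: least fixpoint, start Z0 = Sat(E[a U (b ∨ ¬a)]) = {q2, q3, q4, q6, q8}, add states in Sat(¬p) with every successor in Z. Already a fixed point.
Sat(A[¬p U E[a U (b ∨ ¬a)]]) = {q2, q3, q4, q6, q8}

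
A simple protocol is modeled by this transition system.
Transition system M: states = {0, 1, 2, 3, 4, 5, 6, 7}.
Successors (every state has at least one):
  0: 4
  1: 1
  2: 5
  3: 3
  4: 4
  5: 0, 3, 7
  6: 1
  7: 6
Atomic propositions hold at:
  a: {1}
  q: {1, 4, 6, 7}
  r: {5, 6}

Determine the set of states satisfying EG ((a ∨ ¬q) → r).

{4}

Sat(¬q) = {0, 2, 3, 5}
Sat(a ∨ ¬q) = {0, 1, 2, 3, 5}
Sat((a ∨ ¬q) → r) = {4, 5, 6, 7}
EG ((a ∨ ¬q) → r): greatest fixpoint, start Z0 = {4, 5, 6, 7}, keep only states in Sat with some successor in Z. Z1 = {4, 5, 7}; Z2 = {4, 5}; Z3 = {4}; fixed.
Sat(EG ((a ∨ ¬q) → r)) = {4}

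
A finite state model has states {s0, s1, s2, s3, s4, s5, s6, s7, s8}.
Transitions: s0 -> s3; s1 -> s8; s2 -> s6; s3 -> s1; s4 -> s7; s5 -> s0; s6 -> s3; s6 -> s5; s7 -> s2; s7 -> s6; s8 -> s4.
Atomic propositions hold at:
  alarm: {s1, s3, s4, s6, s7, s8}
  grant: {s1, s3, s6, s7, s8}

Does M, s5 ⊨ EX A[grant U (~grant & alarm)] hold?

Sat(~grant) = {s0, s2, s4, s5}
Sat(~grant & alarm) = {s4}
A[grant U (~grant & alarm)]: least fixpoint, start Z0 = Sat((~grant & alarm)) = {s4}, add states in Sat(grant) with every successor in Z. Z1 = {s4, s8}; Z2 = {s1, s4, s8}; Z3 = {s1, s3, s4, s8}; fixed.
Sat(A[grant U (~grant & alarm)]) = {s1, s3, s4, s8}
Sat(EX A[grant U (~grant & alarm)]) = {s : some successor in {s1, s3, s4, s8}} = {s0, s1, s3, s6, s8}
s5 ∉ Sat(EX A[grant U (~grant & alarm)]) = {s0, s1, s3, s6, s8}, so the formula does not hold at s5.

No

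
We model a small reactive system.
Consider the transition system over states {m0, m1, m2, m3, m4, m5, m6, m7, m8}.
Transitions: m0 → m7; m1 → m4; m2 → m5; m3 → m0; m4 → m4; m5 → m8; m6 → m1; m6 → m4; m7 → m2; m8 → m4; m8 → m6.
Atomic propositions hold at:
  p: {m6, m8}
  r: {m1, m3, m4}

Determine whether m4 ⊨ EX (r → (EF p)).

No

EF p: least fixpoint, start Z0 = {m6, m8}, add states with some successor in Z. Z1 = {m5, m6, m8}; Z2 = {m2, m5, m6, m8}; Z3 = {m2, m5, m6, m7, m8}; Z4 = {m0, m2, m5, m6, m7, m8}; Z5 = {m0, m2, m3, m5, m6, m7, m8}; fixed.
Sat(EF p) = {m0, m2, m3, m5, m6, m7, m8}
Sat(r → (EF p)) = {m0, m2, m3, m5, m6, m7, m8}
Sat(EX (r → (EF p))) = {s : some successor in {m0, m2, m3, m5, m6, m7, m8}} = {m0, m2, m3, m5, m7, m8}
m4 ∉ Sat(EX (r → (EF p))) = {m0, m2, m3, m5, m7, m8}, so the formula does not hold at m4.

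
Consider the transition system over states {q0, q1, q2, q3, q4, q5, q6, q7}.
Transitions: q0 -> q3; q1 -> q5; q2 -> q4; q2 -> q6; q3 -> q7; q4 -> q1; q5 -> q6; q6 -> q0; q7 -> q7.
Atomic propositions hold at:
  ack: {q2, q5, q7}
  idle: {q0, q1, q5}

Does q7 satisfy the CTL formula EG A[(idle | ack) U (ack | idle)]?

Sat(idle | ack) = {q0, q1, q2, q5, q7}
Sat(ack | idle) = {q0, q1, q2, q5, q7}
A[(idle | ack) U (ack | idle)]: least fixpoint, start Z0 = Sat((ack | idle)) = {q0, q1, q2, q5, q7}, add states in Sat(idle | ack) with every successor in Z. Already a fixed point.
Sat(A[(idle | ack) U (ack | idle)]) = {q0, q1, q2, q5, q7}
EG A[(idle | ack) U (ack | idle)]: greatest fixpoint, start Z0 = {q0, q1, q2, q5, q7}, keep only states in Sat with some successor in Z. Z1 = {q1, q7}; Z2 = {q7}; fixed.
Sat(EG A[(idle | ack) U (ack | idle)]) = {q7}
q7 ∈ Sat(EG A[(idle | ack) U (ack | idle)]) = {q7}, so the formula holds at q7.

Yes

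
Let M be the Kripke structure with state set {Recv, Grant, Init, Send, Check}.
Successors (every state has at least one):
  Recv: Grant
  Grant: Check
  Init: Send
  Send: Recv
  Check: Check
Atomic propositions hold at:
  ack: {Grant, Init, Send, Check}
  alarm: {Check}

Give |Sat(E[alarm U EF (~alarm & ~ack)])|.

Sat(~alarm) = {Recv, Grant, Init, Send}
Sat(~ack) = {Recv}
Sat(~alarm & ~ack) = {Recv}
EF (~alarm & ~ack): least fixpoint, start Z0 = {Recv}, add states with some successor in Z. Z1 = {Recv, Send}; Z2 = {Recv, Init, Send}; fixed.
Sat(EF (~alarm & ~ack)) = {Recv, Init, Send}
E[alarm U EF (~alarm & ~ack)]: least fixpoint, start Z0 = Sat(EF (~alarm & ~ack)) = {Recv, Init, Send}, add states in Sat(alarm) with some successor in Z. Already a fixed point.
Sat(E[alarm U EF (~alarm & ~ack)]) = {Recv, Init, Send}
|Sat(E[alarm U EF (~alarm & ~ack)])| = |{Recv, Init, Send}| = 3.

3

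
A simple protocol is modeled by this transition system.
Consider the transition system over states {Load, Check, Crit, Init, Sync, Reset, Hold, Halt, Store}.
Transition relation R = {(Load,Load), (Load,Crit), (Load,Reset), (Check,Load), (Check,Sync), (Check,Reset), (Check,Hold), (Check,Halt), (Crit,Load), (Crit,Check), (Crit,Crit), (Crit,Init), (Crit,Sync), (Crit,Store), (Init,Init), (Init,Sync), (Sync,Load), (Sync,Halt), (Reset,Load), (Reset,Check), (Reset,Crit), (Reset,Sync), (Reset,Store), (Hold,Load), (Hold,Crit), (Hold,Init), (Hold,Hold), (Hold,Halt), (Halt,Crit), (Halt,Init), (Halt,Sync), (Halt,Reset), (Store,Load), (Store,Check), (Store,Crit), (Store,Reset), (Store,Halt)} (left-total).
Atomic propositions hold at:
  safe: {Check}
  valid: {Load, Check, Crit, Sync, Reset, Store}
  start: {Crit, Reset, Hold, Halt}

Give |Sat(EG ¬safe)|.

Sat(¬safe) = {Load, Crit, Init, Sync, Reset, Hold, Halt, Store}
EG ¬safe: greatest fixpoint, start Z0 = {Load, Crit, Init, Sync, Reset, Hold, Halt, Store}, keep only states in Sat with some successor in Z. Already a fixed point.
Sat(EG ¬safe) = {Load, Crit, Init, Sync, Reset, Hold, Halt, Store}
|Sat(EG ¬safe)| = |{Load, Crit, Init, Sync, Reset, Hold, Halt, Store}| = 8.

8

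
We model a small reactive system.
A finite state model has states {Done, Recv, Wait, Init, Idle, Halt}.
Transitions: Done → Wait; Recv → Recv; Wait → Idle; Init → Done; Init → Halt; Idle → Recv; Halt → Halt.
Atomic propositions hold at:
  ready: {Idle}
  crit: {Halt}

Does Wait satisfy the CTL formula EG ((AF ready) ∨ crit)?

AF ready: least fixpoint, start Z0 = {Idle}, add states with every successor in Z. Z1 = {Wait, Idle}; Z2 = {Done, Wait, Idle}; fixed.
Sat(AF ready) = {Done, Wait, Idle}
Sat((AF ready) ∨ crit) = {Done, Wait, Idle, Halt}
EG ((AF ready) ∨ crit): greatest fixpoint, start Z0 = {Done, Wait, Idle, Halt}, keep only states in Sat with some successor in Z. Z1 = {Done, Wait, Halt}; Z2 = {Done, Halt}; Z3 = {Halt}; fixed.
Sat(EG ((AF ready) ∨ crit)) = {Halt}
Wait ∉ Sat(EG ((AF ready) ∨ crit)) = {Halt}, so the formula does not hold at Wait.

No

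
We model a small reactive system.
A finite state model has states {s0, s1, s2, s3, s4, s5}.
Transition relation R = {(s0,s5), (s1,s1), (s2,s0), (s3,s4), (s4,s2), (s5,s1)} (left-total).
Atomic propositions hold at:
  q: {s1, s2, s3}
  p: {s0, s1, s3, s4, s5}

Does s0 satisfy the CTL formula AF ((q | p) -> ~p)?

Sat(q | p) = {s0, s1, s2, s3, s4, s5}
Sat(~p) = {s2}
Sat((q | p) -> ~p) = {s2}
AF ((q | p) -> ~p): least fixpoint, start Z0 = {s2}, add states with every successor in Z. Z1 = {s2, s4}; Z2 = {s2, s3, s4}; fixed.
Sat(AF ((q | p) -> ~p)) = {s2, s3, s4}
s0 ∉ Sat(AF ((q | p) -> ~p)) = {s2, s3, s4}, so the formula does not hold at s0.

No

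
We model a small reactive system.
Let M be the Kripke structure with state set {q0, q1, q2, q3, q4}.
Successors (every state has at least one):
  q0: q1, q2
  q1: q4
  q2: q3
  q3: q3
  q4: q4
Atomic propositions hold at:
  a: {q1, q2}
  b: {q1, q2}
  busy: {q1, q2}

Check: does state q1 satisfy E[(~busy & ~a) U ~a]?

No

Sat(~busy) = {q0, q3, q4}
Sat(~a) = {q0, q3, q4}
Sat(~busy & ~a) = {q0, q3, q4}
E[(~busy & ~a) U ~a]: least fixpoint, start Z0 = Sat(~a) = {q0, q3, q4}, add states in Sat(~busy & ~a) with some successor in Z. Already a fixed point.
Sat(E[(~busy & ~a) U ~a]) = {q0, q3, q4}
q1 ∉ Sat(E[(~busy & ~a) U ~a]) = {q0, q3, q4}, so the formula does not hold at q1.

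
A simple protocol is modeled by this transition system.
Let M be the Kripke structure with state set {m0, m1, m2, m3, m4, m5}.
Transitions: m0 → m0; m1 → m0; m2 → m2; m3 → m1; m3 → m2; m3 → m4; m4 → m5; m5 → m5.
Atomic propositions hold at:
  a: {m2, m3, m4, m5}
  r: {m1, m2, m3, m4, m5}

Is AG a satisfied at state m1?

No

AG a: greatest fixpoint, start Z0 = {m2, m3, m4, m5}, keep only states in Sat with every successor in Z. Z1 = {m2, m4, m5}; fixed.
Sat(AG a) = {m2, m4, m5}
m1 ∉ Sat(AG a) = {m2, m4, m5}, so the formula does not hold at m1.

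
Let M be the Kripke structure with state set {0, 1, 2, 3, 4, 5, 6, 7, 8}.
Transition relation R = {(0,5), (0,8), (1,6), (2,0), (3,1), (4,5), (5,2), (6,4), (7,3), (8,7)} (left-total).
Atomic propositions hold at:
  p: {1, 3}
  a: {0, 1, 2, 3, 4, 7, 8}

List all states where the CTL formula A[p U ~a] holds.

Sat(~a) = {5, 6}
A[p U ~a]: least fixpoint, start Z0 = Sat(~a) = {5, 6}, add states in Sat(p) with every successor in Z. Z1 = {1, 5, 6}; Z2 = {1, 3, 5, 6}; fixed.
Sat(A[p U ~a]) = {1, 3, 5, 6}

{1, 3, 5, 6}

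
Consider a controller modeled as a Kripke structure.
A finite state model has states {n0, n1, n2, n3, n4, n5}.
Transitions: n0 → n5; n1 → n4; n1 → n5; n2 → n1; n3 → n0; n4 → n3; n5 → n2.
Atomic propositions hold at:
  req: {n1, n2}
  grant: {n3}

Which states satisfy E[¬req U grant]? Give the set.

{n3, n4}

Sat(¬req) = {n0, n3, n4, n5}
E[¬req U grant]: least fixpoint, start Z0 = Sat(grant) = {n3}, add states in Sat(¬req) with some successor in Z. Z1 = {n3, n4}; fixed.
Sat(E[¬req U grant]) = {n3, n4}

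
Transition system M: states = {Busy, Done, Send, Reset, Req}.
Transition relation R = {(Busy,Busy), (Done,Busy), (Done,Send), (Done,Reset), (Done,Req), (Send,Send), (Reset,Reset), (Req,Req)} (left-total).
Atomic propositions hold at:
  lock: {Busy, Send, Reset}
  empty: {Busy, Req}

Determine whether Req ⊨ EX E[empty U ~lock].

Yes

Sat(~lock) = {Done, Req}
E[empty U ~lock]: least fixpoint, start Z0 = Sat(~lock) = {Done, Req}, add states in Sat(empty) with some successor in Z. Already a fixed point.
Sat(E[empty U ~lock]) = {Done, Req}
Sat(EX E[empty U ~lock]) = {s : some successor in {Done, Req}} = {Done, Req}
Req ∈ Sat(EX E[empty U ~lock]) = {Done, Req}, so the formula holds at Req.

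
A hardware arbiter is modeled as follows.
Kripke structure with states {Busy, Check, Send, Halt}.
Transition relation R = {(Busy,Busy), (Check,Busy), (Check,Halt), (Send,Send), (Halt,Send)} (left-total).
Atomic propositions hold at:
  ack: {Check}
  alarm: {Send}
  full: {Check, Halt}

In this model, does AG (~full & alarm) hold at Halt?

Sat(~full) = {Busy, Send}
Sat(~full & alarm) = {Send}
AG (~full & alarm): greatest fixpoint, start Z0 = {Send}, keep only states in Sat with every successor in Z. Already a fixed point.
Sat(AG (~full & alarm)) = {Send}
Halt ∉ Sat(AG (~full & alarm)) = {Send}, so the formula does not hold at Halt.

No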